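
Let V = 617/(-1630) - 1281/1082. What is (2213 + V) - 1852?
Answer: 158481409/440915 ≈ 359.44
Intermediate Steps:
V = -688906/440915 (V = 617*(-1/1630) - 1281*1/1082 = -617/1630 - 1281/1082 = -688906/440915 ≈ -1.5624)
(2213 + V) - 1852 = (2213 - 688906/440915) - 1852 = 975055989/440915 - 1852 = 158481409/440915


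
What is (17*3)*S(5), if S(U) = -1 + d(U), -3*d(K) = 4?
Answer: -119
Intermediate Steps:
d(K) = -4/3 (d(K) = -1/3*4 = -4/3)
S(U) = -7/3 (S(U) = -1 - 4/3 = -7/3)
(17*3)*S(5) = (17*3)*(-7/3) = 51*(-7/3) = -119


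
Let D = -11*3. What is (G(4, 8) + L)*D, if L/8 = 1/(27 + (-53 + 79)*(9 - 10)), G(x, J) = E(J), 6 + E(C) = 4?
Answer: -198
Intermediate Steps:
E(C) = -2 (E(C) = -6 + 4 = -2)
G(x, J) = -2
D = -33
L = 8 (L = 8/(27 + (-53 + 79)*(9 - 10)) = 8/(27 + 26*(-1)) = 8/(27 - 26) = 8/1 = 8*1 = 8)
(G(4, 8) + L)*D = (-2 + 8)*(-33) = 6*(-33) = -198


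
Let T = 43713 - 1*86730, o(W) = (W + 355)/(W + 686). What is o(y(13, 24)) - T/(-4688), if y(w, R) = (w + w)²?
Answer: -26877913/3192528 ≈ -8.4190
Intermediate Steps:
y(w, R) = 4*w² (y(w, R) = (2*w)² = 4*w²)
o(W) = (355 + W)/(686 + W)
T = -43017 (T = 43713 - 86730 = -43017)
o(y(13, 24)) - T/(-4688) = (355 + 4*13²)/(686 + 4*13²) - (-43017)/(-4688) = (355 + 4*169)/(686 + 4*169) - (-43017)*(-1)/4688 = (355 + 676)/(686 + 676) - 1*43017/4688 = 1031/1362 - 43017/4688 = -26877913/3192528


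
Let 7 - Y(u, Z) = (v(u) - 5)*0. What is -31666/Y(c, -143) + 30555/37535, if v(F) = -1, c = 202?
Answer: -237673885/52549 ≈ -4522.9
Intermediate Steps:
Y(u, Z) = 7 (Y(u, Z) = 7 - (-1 - 5)*0 = 7 - (-6)*0 = 7 - 1*0 = 7 + 0 = 7)
-31666/Y(c, -143) + 30555/37535 = -31666/7 + 30555/37535 = -31666*1/7 + 30555*(1/37535) = -31666/7 + 6111/7507 = -237673885/52549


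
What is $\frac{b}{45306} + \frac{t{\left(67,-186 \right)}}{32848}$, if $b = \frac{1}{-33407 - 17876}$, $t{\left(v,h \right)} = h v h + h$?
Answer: $\frac{1346278755380315}{19079987434776} \approx 70.56$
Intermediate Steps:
$t{\left(v,h \right)} = h + v h^{2}$ ($t{\left(v,h \right)} = v h^{2} + h = h + v h^{2}$)
$b = - \frac{1}{51283}$ ($b = \frac{1}{-51283} = - \frac{1}{51283} \approx -1.95 \cdot 10^{-5}$)
$\frac{b}{45306} + \frac{t{\left(67,-186 \right)}}{32848} = - \frac{1}{51283 \cdot 45306} + \frac{\left(-186\right) \left(1 - 12462\right)}{32848} = \left(- \frac{1}{51283}\right) \frac{1}{45306} + - 186 \left(1 - 12462\right) \frac{1}{32848} = - \frac{1}{2323427598} + \left(-186\right) \left(-12461\right) \frac{1}{32848} = - \frac{1}{2323427598} + 2317746 \cdot \frac{1}{32848} = - \frac{1}{2323427598} + \frac{1158873}{16424} = \frac{1346278755380315}{19079987434776}$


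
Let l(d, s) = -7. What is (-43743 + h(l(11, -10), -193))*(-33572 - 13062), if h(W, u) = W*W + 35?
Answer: 2035993806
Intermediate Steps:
h(W, u) = 35 + W² (h(W, u) = W² + 35 = 35 + W²)
(-43743 + h(l(11, -10), -193))*(-33572 - 13062) = (-43743 + (35 + (-7)²))*(-33572 - 13062) = (-43743 + (35 + 49))*(-46634) = (-43743 + 84)*(-46634) = -43659*(-46634) = 2035993806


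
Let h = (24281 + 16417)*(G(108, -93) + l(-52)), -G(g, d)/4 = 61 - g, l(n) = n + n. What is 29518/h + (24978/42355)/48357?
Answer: 373722217073/43221653270460 ≈ 0.0086466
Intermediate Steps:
l(n) = 2*n
G(g, d) = -244 + 4*g (G(g, d) = -4*(61 - g) = -244 + 4*g)
h = 3418632 (h = (24281 + 16417)*((-244 + 4*108) + 2*(-52)) = 40698*((-244 + 432) - 104) = 40698*(188 - 104) = 40698*84 = 3418632)
29518/h + (24978/42355)/48357 = 29518/3418632 + (24978/42355)/48357 = 29518*(1/3418632) + (24978*(1/42355))*(1/48357) = 14759/1709316 + (24978/42355)*(1/48357) = 14759/1709316 + 8326/682720245 = 373722217073/43221653270460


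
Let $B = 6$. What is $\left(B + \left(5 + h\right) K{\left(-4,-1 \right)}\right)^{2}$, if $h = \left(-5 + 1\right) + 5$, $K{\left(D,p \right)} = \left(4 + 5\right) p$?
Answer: $2304$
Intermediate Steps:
$K{\left(D,p \right)} = 9 p$
$h = 1$ ($h = -4 + 5 = 1$)
$\left(B + \left(5 + h\right) K{\left(-4,-1 \right)}\right)^{2} = \left(6 + \left(5 + 1\right) 9 \left(-1\right)\right)^{2} = \left(6 + 6 \left(-9\right)\right)^{2} = \left(6 - 54\right)^{2} = \left(-48\right)^{2} = 2304$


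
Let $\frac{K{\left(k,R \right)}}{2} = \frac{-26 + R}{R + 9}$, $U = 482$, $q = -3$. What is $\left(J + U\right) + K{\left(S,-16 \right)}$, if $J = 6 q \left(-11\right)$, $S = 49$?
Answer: $692$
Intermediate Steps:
$K{\left(k,R \right)} = \frac{2 \left(-26 + R\right)}{9 + R}$ ($K{\left(k,R \right)} = 2 \frac{-26 + R}{R + 9} = 2 \frac{-26 + R}{9 + R} = \frac{2 \left(-26 + R\right)}{9 + R}$)
$J = 198$ ($J = 6 \left(-3\right) \left(-11\right) = \left(-18\right) \left(-11\right) = 198$)
$\left(J + U\right) + K{\left(S,-16 \right)} = \left(198 + 482\right) + \frac{2 \left(-26 - 16\right)}{9 - 16} = 680 + 2 \frac{1}{-7} \left(-42\right) = 680 + 2 \left(- \frac{1}{7}\right) \left(-42\right) = 680 + 12 = 692$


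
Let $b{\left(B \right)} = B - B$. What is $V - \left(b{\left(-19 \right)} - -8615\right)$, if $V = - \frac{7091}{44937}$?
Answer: $- \frac{387139346}{44937} \approx -8615.2$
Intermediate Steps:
$b{\left(B \right)} = 0$
$V = - \frac{7091}{44937}$ ($V = \left(-7091\right) \frac{1}{44937} = - \frac{7091}{44937} \approx -0.1578$)
$V - \left(b{\left(-19 \right)} - -8615\right) = - \frac{7091}{44937} - \left(0 - -8615\right) = - \frac{7091}{44937} - \left(0 + 8615\right) = - \frac{7091}{44937} - 8615 = - \frac{387139346}{44937}$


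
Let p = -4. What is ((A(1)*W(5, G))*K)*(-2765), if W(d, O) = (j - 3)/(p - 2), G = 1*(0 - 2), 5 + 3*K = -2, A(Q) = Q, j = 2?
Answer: 19355/18 ≈ 1075.3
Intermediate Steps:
K = -7/3 (K = -5/3 + (⅓)*(-2) = -5/3 - ⅔ = -7/3 ≈ -2.3333)
G = -2 (G = 1*(-2) = -2)
W(d, O) = ⅙ (W(d, O) = (2 - 3)/(-4 - 2) = -1/(-6) = -1*(-⅙) = ⅙)
((A(1)*W(5, G))*K)*(-2765) = ((1*(⅙))*(-7/3))*(-2765) = ((⅙)*(-7/3))*(-2765) = -7/18*(-2765) = 19355/18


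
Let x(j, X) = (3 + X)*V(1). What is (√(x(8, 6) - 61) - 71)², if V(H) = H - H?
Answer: (71 - I*√61)² ≈ 4980.0 - 1109.1*I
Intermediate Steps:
V(H) = 0
x(j, X) = 0 (x(j, X) = (3 + X)*0 = 0)
(√(x(8, 6) - 61) - 71)² = (√(0 - 61) - 71)² = (√(-61) - 71)² = (I*√61 - 71)² = (-71 + I*√61)²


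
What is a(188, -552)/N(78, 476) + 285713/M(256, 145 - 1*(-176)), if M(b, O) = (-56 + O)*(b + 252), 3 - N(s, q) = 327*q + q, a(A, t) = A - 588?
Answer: 357286321/168140380 ≈ 2.1249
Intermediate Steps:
a(A, t) = -588 + A
N(s, q) = 3 - 328*q (N(s, q) = 3 - (327*q + q) = 3 - 328*q)
M(b, O) = (-56 + O)*(252 + b)
a(188, -552)/N(78, 476) + 285713/M(256, 145 - 1*(-176)) = (-588 + 188)/(3 - 328*476) + 285713/(-14112 - 56*256 + 252*(145 - 1*(-176)) + (145 - 1*(-176))*256) = -400/(3 - 156128) + 285713/(-14112 - 14336 + 252*(145 + 176) + (145 + 176)*256) = -400/(-156125) + 285713/(-14112 - 14336 + 252*321 + 321*256) = -400*(-1/156125) + 285713/(-14112 - 14336 + 80892 + 82176) = 16/6245 + 285713/134620 = 357286321/168140380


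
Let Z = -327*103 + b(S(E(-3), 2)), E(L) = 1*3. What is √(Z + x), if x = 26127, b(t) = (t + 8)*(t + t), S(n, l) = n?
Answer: 24*I*√13 ≈ 86.533*I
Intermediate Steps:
E(L) = 3
b(t) = 2*t*(8 + t) (b(t) = (8 + t)*(2*t) = 2*t*(8 + t))
Z = -33615 (Z = -327*103 + 2*3*(8 + 3) = -33681 + 2*3*11 = -33681 + 66 = -33615)
√(Z + x) = √(-33615 + 26127) = √(-7488) = 24*I*√13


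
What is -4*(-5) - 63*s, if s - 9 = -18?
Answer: 587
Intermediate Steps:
s = -9 (s = 9 - 18 = -9)
-4*(-5) - 63*s = -4*(-5) - 63*(-9) = 20 + 567 = 587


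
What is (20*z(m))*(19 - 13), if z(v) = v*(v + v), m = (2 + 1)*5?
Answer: 54000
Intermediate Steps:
m = 15 (m = 3*5 = 15)
z(v) = 2*v**2 (z(v) = v*(2*v) = 2*v**2)
(20*z(m))*(19 - 13) = (20*(2*15**2))*(19 - 13) = (20*(2*225))*6 = (20*450)*6 = 9000*6 = 54000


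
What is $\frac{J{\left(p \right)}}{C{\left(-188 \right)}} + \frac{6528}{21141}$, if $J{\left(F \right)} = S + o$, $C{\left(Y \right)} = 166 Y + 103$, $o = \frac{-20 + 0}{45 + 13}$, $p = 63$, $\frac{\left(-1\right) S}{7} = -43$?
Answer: $\frac{65565763}{219196935} \approx 0.29912$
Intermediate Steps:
$S = 301$ ($S = \left(-7\right) \left(-43\right) = 301$)
$o = - \frac{10}{29}$ ($o = - \frac{20}{58} = \left(-20\right) \frac{1}{58} = - \frac{10}{29} \approx -0.34483$)
$C{\left(Y \right)} = 103 + 166 Y$
$J{\left(F \right)} = \frac{8719}{29}$ ($J{\left(F \right)} = 301 - \frac{10}{29} = \frac{8719}{29}$)
$\frac{J{\left(p \right)}}{C{\left(-188 \right)}} + \frac{6528}{21141} = \frac{8719}{29 \left(103 + 166 \left(-188\right)\right)} + \frac{6528}{21141} = \frac{8719}{29 \left(103 - 31208\right)} + 6528 \cdot \frac{1}{21141} = \frac{8719}{29 \left(-31105\right)} + \frac{2176}{7047} = \frac{8719}{29} \left(- \frac{1}{31105}\right) + \frac{2176}{7047} = - \frac{8719}{902045} + \frac{2176}{7047} = \frac{65565763}{219196935}$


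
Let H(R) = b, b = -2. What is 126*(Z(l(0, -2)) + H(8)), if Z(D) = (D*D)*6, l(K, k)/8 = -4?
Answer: 773892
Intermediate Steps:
l(K, k) = -32 (l(K, k) = 8*(-4) = -32)
Z(D) = 6*D**2 (Z(D) = D**2*6 = 6*D**2)
H(R) = -2
126*(Z(l(0, -2)) + H(8)) = 126*(6*(-32)**2 - 2) = 126*(6*1024 - 2) = 126*(6144 - 2) = 126*6142 = 773892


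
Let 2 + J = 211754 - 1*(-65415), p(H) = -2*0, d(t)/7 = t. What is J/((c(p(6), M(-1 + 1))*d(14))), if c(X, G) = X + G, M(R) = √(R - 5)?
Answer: -277167*I*√5/490 ≈ -1264.8*I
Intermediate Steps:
M(R) = √(-5 + R)
d(t) = 7*t
p(H) = 0
c(X, G) = G + X
J = 277167 (J = -2 + (211754 - 1*(-65415)) = -2 + (211754 + 65415) = -2 + 277169 = 277167)
J/((c(p(6), M(-1 + 1))*d(14))) = 277167/(((√(-5 + (-1 + 1)) + 0)*(7*14))) = 277167/(((√(-5 + 0) + 0)*98)) = 277167/(((√(-5) + 0)*98)) = 277167/(((I*√5 + 0)*98)) = 277167/(((I*√5)*98)) = 277167/((98*I*√5)) = 277167*(-I*√5/490) = -277167*I*√5/490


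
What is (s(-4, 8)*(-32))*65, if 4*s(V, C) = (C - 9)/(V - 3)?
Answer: -520/7 ≈ -74.286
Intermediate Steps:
s(V, C) = (-9 + C)/(4*(-3 + V)) (s(V, C) = ((C - 9)/(V - 3))/4 = ((-9 + C)/(-3 + V))/4 = (-9 + C)/(4*(-3 + V)))
(s(-4, 8)*(-32))*65 = (((-9 + 8)/(4*(-3 - 4)))*(-32))*65 = (((¼)*(-1)/(-7))*(-32))*65 = (((¼)*(-⅐)*(-1))*(-32))*65 = ((1/28)*(-32))*65 = -8/7*65 = -520/7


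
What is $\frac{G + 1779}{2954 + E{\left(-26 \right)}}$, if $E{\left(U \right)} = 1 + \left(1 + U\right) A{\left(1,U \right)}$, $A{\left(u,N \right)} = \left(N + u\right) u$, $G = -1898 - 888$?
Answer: $- \frac{1007}{3580} \approx -0.28128$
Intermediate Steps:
$G = -2786$
$A{\left(u,N \right)} = u \left(N + u\right)$
$E{\left(U \right)} = 1 + \left(1 + U\right)^{2}$ ($E{\left(U \right)} = 1 + \left(1 + U\right) 1 \left(U + 1\right) = 1 + \left(1 + U\right) 1 \left(1 + U\right) = 1 + \left(1 + U\right) \left(1 + U\right) = 1 + \left(1 + U\right)^{2}$)
$\frac{G + 1779}{2954 + E{\left(-26 \right)}} = \frac{-2786 + 1779}{2954 - \left(24 + 26 \left(1 - 26\right)\right)} = - \frac{1007}{2954 - -626} = - \frac{1007}{2954 + \left(2 - 26 + 650\right)} = - \frac{1007}{2954 + 626} = - \frac{1007}{3580}$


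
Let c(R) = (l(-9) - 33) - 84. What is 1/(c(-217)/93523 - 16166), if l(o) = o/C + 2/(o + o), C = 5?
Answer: -4208535/68035182161 ≈ -6.1858e-5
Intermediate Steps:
l(o) = 1/o + o/5 (l(o) = o/5 + 2/(o + o) = o*(⅕) + 2/((2*o)) = o/5 + 2*(1/(2*o)) = o/5 + 1/o = 1/o + o/5)
c(R) = -5351/45 (c(R) = ((1/(-9) + (⅕)*(-9)) - 33) - 84 = ((-⅑ - 9/5) - 33) - 84 = (-86/45 - 33) - 84 = -1571/45 - 84 = -5351/45)
1/(c(-217)/93523 - 16166) = 1/(-5351/45/93523 - 16166) = 1/(-5351/45*1/93523 - 16166) = 1/(-5351/4208535 - 16166) = 1/(-68035182161/4208535) = -4208535/68035182161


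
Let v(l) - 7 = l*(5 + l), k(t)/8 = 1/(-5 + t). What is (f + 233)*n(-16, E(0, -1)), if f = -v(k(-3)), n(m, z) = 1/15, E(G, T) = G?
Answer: 46/3 ≈ 15.333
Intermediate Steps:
k(t) = 8/(-5 + t)
n(m, z) = 1/15
v(l) = 7 + l*(5 + l)
f = -3 (f = -(7 + (8/(-5 - 3))**2 + 5*(8/(-5 - 3))) = -(7 + (8/(-8))**2 + 5*(8/(-8))) = -(7 + (8*(-1/8))**2 + 5*(8*(-1/8))) = -(7 + (-1)**2 + 5*(-1)) = -(7 + 1 - 5) = -1*3 = -3)
(f + 233)*n(-16, E(0, -1)) = (-3 + 233)*(1/15) = 230*(1/15) = 46/3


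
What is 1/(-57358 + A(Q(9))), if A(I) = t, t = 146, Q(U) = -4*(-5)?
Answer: -1/57212 ≈ -1.7479e-5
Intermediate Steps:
Q(U) = 20
A(I) = 146
1/(-57358 + A(Q(9))) = 1/(-57358 + 146) = 1/(-57212) = -1/57212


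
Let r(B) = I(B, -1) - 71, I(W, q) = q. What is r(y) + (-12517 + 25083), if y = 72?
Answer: 12494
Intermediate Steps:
r(B) = -72 (r(B) = -1 - 71 = -72)
r(y) + (-12517 + 25083) = -72 + (-12517 + 25083) = -72 + 12566 = 12494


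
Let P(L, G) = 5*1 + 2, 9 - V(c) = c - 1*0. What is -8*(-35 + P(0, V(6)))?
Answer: 224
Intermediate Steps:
V(c) = 9 - c (V(c) = 9 - (c - 1*0) = 9 - (c + 0) = 9 - c)
P(L, G) = 7 (P(L, G) = 5 + 2 = 7)
-8*(-35 + P(0, V(6))) = -8*(-35 + 7) = -8*(-28) = 224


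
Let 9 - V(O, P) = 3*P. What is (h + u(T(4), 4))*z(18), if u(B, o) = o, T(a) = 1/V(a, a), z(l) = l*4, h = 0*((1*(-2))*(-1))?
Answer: 288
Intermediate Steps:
V(O, P) = 9 - 3*P
h = 0 (h = 0*(-2*(-1)) = 0*2 = 0)
z(l) = 4*l
T(a) = 1/(9 - 3*a)
(h + u(T(4), 4))*z(18) = (0 + 4)*(4*18) = 4*72 = 288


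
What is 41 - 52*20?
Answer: -999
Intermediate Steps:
41 - 52*20 = 41 - 1040 = -999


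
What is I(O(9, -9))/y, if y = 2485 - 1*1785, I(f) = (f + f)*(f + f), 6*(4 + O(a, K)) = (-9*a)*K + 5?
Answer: 5041/63 ≈ 80.016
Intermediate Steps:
O(a, K) = -19/6 - 3*K*a/2 (O(a, K) = -4 + ((-9*a)*K + 5)/6 = -4 + (-9*K*a + 5)/6 = -4 + (5 - 9*K*a)/6 = -4 + (⅚ - 3*K*a/2) = -19/6 - 3*K*a/2)
I(f) = 4*f² (I(f) = (2*f)*(2*f) = 4*f²)
y = 700 (y = 2485 - 1785 = 700)
I(O(9, -9))/y = (4*(-19/6 - 3/2*(-9)*9)²)/700 = (4*(-19/6 + 243/2)²)*(1/700) = (4*(355/3)²)*(1/700) = (4*(126025/9))*(1/700) = (504100/9)*(1/700) = 5041/63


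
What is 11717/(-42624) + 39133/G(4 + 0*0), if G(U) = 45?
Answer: 185275303/213120 ≈ 869.35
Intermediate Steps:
11717/(-42624) + 39133/G(4 + 0*0) = 11717/(-42624) + 39133/45 = 11717*(-1/42624) + 39133*(1/45) = -11717/42624 + 39133/45 = 185275303/213120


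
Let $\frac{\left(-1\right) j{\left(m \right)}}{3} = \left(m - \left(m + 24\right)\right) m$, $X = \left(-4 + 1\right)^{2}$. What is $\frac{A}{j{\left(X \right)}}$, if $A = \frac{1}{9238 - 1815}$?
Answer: $\frac{1}{4810104} \approx 2.079 \cdot 10^{-7}$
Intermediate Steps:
$X = 9$ ($X = \left(-3\right)^{2} = 9$)
$A = \frac{1}{7423} \approx 0.00013472$
$j{\left(m \right)} = 72 m$ ($j{\left(m \right)} = - 3 \left(m - \left(m + 24\right)\right) m = - 3 \left(m - \left(24 + m\right)\right) m = - 3 \left(- 24 m\right) = 72 m$)
$\frac{A}{j{\left(X \right)}} = \frac{1}{7423 \cdot 72 \cdot 9} = \frac{1}{7423 \cdot 648} = \frac{1}{7423} \cdot \frac{1}{648} = \frac{1}{4810104}$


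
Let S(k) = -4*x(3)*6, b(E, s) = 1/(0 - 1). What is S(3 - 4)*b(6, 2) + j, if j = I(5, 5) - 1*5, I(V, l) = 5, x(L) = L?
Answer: 72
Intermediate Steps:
b(E, s) = -1 (b(E, s) = 1/(-1) = -1)
S(k) = -72 (S(k) = -4*3*6 = -12*6 = -72)
j = 0 (j = 5 - 1*5 = 5 - 5 = 0)
S(3 - 4)*b(6, 2) + j = -72*(-1) + 0 = 72 + 0 = 72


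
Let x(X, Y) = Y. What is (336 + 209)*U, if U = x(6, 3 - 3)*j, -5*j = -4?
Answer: 0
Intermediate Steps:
j = ⅘ (j = -⅕*(-4) = ⅘ ≈ 0.80000)
U = 0 (U = (3 - 3)*(⅘) = 0*(⅘) = 0)
(336 + 209)*U = (336 + 209)*0 = 545*0 = 0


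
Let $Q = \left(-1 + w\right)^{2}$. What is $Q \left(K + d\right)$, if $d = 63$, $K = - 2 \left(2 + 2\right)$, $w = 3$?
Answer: $220$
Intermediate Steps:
$K = -8$ ($K = \left(-2\right) 4 = -8$)
$Q = 4$ ($Q = \left(-1 + 3\right)^{2} = 2^{2} = 4$)
$Q \left(K + d\right) = 4 \left(-8 + 63\right) = 4 \cdot 55 = 220$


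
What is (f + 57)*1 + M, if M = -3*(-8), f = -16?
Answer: 65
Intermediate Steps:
M = 24
(f + 57)*1 + M = (-16 + 57)*1 + 24 = 41*1 + 24 = 41 + 24 = 65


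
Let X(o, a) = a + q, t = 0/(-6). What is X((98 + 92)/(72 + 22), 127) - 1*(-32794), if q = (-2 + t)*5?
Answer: 32911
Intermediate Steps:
t = 0 (t = 0*(-1/6) = 0)
q = -10 (q = (-2 + 0)*5 = -2*5 = -10)
X(o, a) = -10 + a (X(o, a) = a - 10 = -10 + a)
X((98 + 92)/(72 + 22), 127) - 1*(-32794) = (-10 + 127) - 1*(-32794) = 117 + 32794 = 32911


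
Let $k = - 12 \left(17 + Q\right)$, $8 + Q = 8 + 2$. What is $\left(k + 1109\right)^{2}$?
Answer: $776161$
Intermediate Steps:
$Q = 2$ ($Q = -8 + \left(8 + 2\right) = -8 + 10 = 2$)
$k = -228$ ($k = - 12 \left(17 + 2\right) = \left(-12\right) 19 = -228$)
$\left(k + 1109\right)^{2} = \left(-228 + 1109\right)^{2} = 881^{2} = 776161$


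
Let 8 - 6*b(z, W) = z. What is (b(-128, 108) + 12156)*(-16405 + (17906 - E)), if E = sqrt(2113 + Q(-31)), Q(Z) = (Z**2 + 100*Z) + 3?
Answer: 54840536/3 - 36536*I*sqrt(23)/3 ≈ 1.828e+7 - 58407.0*I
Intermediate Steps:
Q(Z) = 3 + Z**2 + 100*Z
b(z, W) = 4/3 - z/6
E = I*sqrt(23) (E = sqrt(2113 + (3 + (-31)**2 + 100*(-31))) = sqrt(2113 + (3 + 961 - 3100)) = sqrt(2113 - 2136) = sqrt(-23) = I*sqrt(23) ≈ 4.7958*I)
(b(-128, 108) + 12156)*(-16405 + (17906 - E)) = ((4/3 - 1/6*(-128)) + 12156)*(-16405 + (17906 - I*sqrt(23))) = ((4/3 + 64/3) + 12156)*(-16405 + (17906 - I*sqrt(23))) = (68/3 + 12156)*(1501 - I*sqrt(23)) = 36536*(1501 - I*sqrt(23))/3 = 54840536/3 - 36536*I*sqrt(23)/3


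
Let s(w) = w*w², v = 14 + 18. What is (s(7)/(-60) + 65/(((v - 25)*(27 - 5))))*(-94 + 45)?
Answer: 171227/660 ≈ 259.44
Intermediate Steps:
v = 32
s(w) = w³
(s(7)/(-60) + 65/(((v - 25)*(27 - 5))))*(-94 + 45) = (7³/(-60) + 65/(((32 - 25)*(27 - 5))))*(-94 + 45) = (343*(-1/60) + 65/((7*22)))*(-49) = (-343/60 + 65/154)*(-49) = -24461/4620*(-49) = 171227/660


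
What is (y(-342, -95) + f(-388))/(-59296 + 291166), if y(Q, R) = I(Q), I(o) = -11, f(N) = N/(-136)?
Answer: -277/7883580 ≈ -3.5136e-5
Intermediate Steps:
f(N) = -N/136 (f(N) = N*(-1/136) = -N/136)
y(Q, R) = -11
(y(-342, -95) + f(-388))/(-59296 + 291166) = (-11 - 1/136*(-388))/(-59296 + 291166) = (-11 + 97/34)/231870 = -277/34*1/231870 = -277/7883580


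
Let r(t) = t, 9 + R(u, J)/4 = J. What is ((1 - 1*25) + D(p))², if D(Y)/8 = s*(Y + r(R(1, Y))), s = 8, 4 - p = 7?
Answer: 10810944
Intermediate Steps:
R(u, J) = -36 + 4*J
p = -3 (p = 4 - 1*7 = 4 - 7 = -3)
D(Y) = -2304 + 320*Y (D(Y) = 8*(8*(Y + (-36 + 4*Y))) = 8*(8*(-36 + 5*Y)) = 8*(-288 + 40*Y) = -2304 + 320*Y)
((1 - 1*25) + D(p))² = ((1 - 1*25) + (-2304 + 320*(-3)))² = ((1 - 25) + (-2304 - 960))² = (-24 - 3264)² = (-3288)² = 10810944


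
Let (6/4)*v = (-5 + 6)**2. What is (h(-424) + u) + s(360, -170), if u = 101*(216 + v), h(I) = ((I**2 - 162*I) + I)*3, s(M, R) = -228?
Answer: 2297326/3 ≈ 7.6578e+5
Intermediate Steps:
v = 2/3 (v = 2*(-5 + 6)**2/3 = (2/3)*1**2 = (2/3)*1 = 2/3 ≈ 0.66667)
h(I) = -483*I + 3*I**2 (h(I) = (I**2 - 161*I)*3 = -483*I + 3*I**2)
u = 65650/3 (u = 101*(216 + 2/3) = 101*(650/3) = 65650/3 ≈ 21883.)
(h(-424) + u) + s(360, -170) = (3*(-424)*(-161 - 424) + 65650/3) - 228 = (3*(-424)*(-585) + 65650/3) - 228 = (744120 + 65650/3) - 228 = 2298010/3 - 228 = 2297326/3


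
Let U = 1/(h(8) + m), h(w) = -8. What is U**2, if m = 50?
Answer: 1/1764 ≈ 0.00056689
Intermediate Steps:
U = 1/42 (U = 1/(-8 + 50) = 1/42 ≈ 0.023810)
U**2 = (1/42)**2 = 1/1764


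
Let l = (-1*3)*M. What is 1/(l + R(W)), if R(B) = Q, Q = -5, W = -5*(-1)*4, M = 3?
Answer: -1/14 ≈ -0.071429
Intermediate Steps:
W = 20 (W = 5*4 = 20)
R(B) = -5
l = -9 (l = -1*3*3 = -3*3 = -9)
1/(l + R(W)) = 1/(-9 - 5) = 1/(-14) = -1/14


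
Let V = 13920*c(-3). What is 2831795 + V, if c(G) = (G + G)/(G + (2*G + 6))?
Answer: 2859635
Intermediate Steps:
c(G) = 2*G/(6 + 3*G) (c(G) = (2*G)/(G + (6 + 2*G)) = (2*G)/(6 + 3*G) = 2*G/(6 + 3*G))
V = 27840 (V = 13920*((⅔)*(-3)/(2 - 3)) = 13920*((⅔)*(-3)/(-1)) = 13920*((⅔)*(-3)*(-1)) = 13920*2 = 27840)
2831795 + V = 2831795 + 27840 = 2859635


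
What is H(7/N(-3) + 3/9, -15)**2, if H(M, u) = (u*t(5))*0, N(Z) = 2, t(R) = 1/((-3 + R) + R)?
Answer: 0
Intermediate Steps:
t(R) = 1/(-3 + 2*R)
H(M, u) = 0 (H(M, u) = (u/(-3 + 2*5))*0 = (u/(-3 + 10))*0 = (u/7)*0 = 0)
H(7/N(-3) + 3/9, -15)**2 = 0**2 = 0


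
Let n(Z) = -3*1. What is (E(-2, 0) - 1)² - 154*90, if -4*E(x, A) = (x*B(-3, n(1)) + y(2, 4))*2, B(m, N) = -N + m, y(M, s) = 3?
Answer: -55415/4 ≈ -13854.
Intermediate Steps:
n(Z) = -3
B(m, N) = m - N
E(x, A) = -3/2 (E(x, A) = -(x*(-3 - 1*(-3)) + 3)*2/4 = -(x*(-3 + 3) + 3)*2/4 = -(x*0 + 3)*2/4 = -(0 + 3)*2/4 = -3*2/4 = -¼*6 = -3/2)
(E(-2, 0) - 1)² - 154*90 = (-3/2 - 1)² - 154*90 = (-5/2)² - 13860 = 25/4 - 13860 = -55415/4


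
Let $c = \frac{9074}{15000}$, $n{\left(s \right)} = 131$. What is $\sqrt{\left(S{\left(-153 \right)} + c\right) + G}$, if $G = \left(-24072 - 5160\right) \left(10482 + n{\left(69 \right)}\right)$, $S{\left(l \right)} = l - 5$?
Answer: $\frac{i \sqrt{6980385901389}}{150} \approx 17614.0 i$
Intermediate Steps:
$S{\left(l \right)} = -5 + l$ ($S{\left(l \right)} = l - 5 = -5 + l$)
$c = \frac{4537}{7500}$ ($c = 9074 \cdot \frac{1}{15000} = \frac{4537}{7500} \approx 0.60493$)
$G = -310239216$ ($G = \left(-24072 - 5160\right) \left(10482 + 131\right) = \left(-29232\right) 10613 = -310239216$)
$\sqrt{\left(S{\left(-153 \right)} + c\right) + G} = \sqrt{\left(\left(-5 - 153\right) + \frac{4537}{7500}\right) - 310239216} = \sqrt{\left(-158 + \frac{4537}{7500}\right) - 310239216} = \sqrt{- \frac{1180463}{7500} - 310239216} = \sqrt{- \frac{2326795300463}{7500}} = \frac{i \sqrt{6980385901389}}{150}$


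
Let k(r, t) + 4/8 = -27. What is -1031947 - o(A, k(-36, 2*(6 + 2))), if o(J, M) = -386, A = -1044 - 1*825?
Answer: -1031561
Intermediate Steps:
k(r, t) = -55/2 (k(r, t) = -½ - 27 = -55/2)
A = -1869 (A = -1044 - 825 = -1869)
-1031947 - o(A, k(-36, 2*(6 + 2))) = -1031947 - 1*(-386) = -1031947 + 386 = -1031561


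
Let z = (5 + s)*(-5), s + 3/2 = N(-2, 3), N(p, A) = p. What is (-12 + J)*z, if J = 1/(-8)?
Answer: 1455/16 ≈ 90.938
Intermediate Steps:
s = -7/2 (s = -3/2 - 2 = -7/2 ≈ -3.5000)
J = -1/8 ≈ -0.12500
z = -15/2 (z = (5 - 7/2)*(-5) = (3/2)*(-5) = -15/2 ≈ -7.5000)
(-12 + J)*z = (-12 - 1/8)*(-15/2) = -97/8*(-15/2) = 1455/16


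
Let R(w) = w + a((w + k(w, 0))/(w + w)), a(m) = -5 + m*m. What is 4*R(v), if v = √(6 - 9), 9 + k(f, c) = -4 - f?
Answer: -229/3 + 4*I*√3 ≈ -76.333 + 6.9282*I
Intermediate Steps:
k(f, c) = -13 - f (k(f, c) = -9 + (-4 - f) = -13 - f)
a(m) = -5 + m²
v = I*√3 (v = √(-3) = I*√3 ≈ 1.732*I)
R(w) = -5 + w + 169/(4*w²) (R(w) = w + (-5 + ((w + (-13 - w))/(w + w))²) = w + (-5 + (-13*1/(2*w))²) = w + (-5 + (-13/(2*w))²) = w + (-5 + 169/(4*w²)) = -5 + w + 169/(4*w²))
4*R(v) = 4*(-5 + I*√3 + 169/(4*(I*√3)²)) = 4*(-5 + I*√3 + (169/4)*(-⅓)) = 4*(-5 + I*√3 - 169/12) = 4*(-229/12 + I*√3) = -229/3 + 4*I*√3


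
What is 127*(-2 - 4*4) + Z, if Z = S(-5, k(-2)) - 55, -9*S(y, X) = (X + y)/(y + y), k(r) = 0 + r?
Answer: -210697/90 ≈ -2341.1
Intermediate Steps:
k(r) = r
S(y, X) = -(X + y)/(18*y) (S(y, X) = -(X + y)/(9*(y + y)) = -(X + y)/(9*(2*y)) = -(X + y)*1/(2*y)/9 = -(X + y)/(18*y))
Z = -4957/90 (Z = (1/18)*(-1*(-2) - 1*(-5))/(-5) - 55 = (1/18)*(-⅕)*(2 + 5) - 55 = (1/18)*(-⅕)*7 - 55 = -7/90 - 55 = -4957/90 ≈ -55.078)
127*(-2 - 4*4) + Z = 127*(-2 - 4*4) - 4957/90 = 127*(-2 - 16) - 4957/90 = 127*(-18) - 4957/90 = -2286 - 4957/90 = -210697/90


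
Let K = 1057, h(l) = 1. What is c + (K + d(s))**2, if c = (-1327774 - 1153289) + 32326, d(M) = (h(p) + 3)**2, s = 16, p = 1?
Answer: -1297408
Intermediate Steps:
d(M) = 16 (d(M) = (1 + 3)**2 = 4**2 = 16)
c = -2448737 (c = -2481063 + 32326 = -2448737)
c + (K + d(s))**2 = -2448737 + (1057 + 16)**2 = -2448737 + 1073**2 = -2448737 + 1151329 = -1297408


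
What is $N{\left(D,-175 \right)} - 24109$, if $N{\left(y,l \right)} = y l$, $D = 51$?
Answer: $-33034$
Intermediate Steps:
$N{\left(y,l \right)} = l y$
$N{\left(D,-175 \right)} - 24109 = \left(-175\right) 51 - 24109 = -8925 - 24109 = -33034$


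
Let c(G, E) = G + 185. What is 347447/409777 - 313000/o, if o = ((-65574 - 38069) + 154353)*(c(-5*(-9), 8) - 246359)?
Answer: 433668430904173/511450934394543 ≈ 0.84792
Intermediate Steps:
c(G, E) = 185 + G
o = -12481201590 (o = ((-65574 - 38069) + 154353)*((185 - 5*(-9)) - 246359) = (-103643 + 154353)*((185 + 45) - 246359) = 50710*(230 - 246359) = 50710*(-246129) = -12481201590)
347447/409777 - 313000/o = 347447/409777 - 313000/(-12481201590) = 347447*(1/409777) - 313000*(-1/12481201590) = 347447/409777 + 31300/1248120159 = 433668430904173/511450934394543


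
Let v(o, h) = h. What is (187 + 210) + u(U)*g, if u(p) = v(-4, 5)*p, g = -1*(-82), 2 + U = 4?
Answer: 1217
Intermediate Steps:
U = 2 (U = -2 + 4 = 2)
g = 82
u(p) = 5*p
(187 + 210) + u(U)*g = (187 + 210) + (5*2)*82 = 397 + 10*82 = 397 + 820 = 1217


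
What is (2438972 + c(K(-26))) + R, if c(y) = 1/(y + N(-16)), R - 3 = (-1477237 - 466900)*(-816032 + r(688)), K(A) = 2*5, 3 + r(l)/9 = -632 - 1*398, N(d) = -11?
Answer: 1604555085047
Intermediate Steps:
r(l) = -9297 (r(l) = -27 + 9*(-632 - 1*398) = -27 + 9*(-632 - 398) = -27 + 9*(-1030) = -27 - 9270 = -9297)
K(A) = 10
R = 1604552646076 (R = 3 + (-1477237 - 466900)*(-816032 - 9297) = 3 - 1944137*(-825329) = 3 + 1604552646073 = 1604552646076)
c(y) = 1/(-11 + y) (c(y) = 1/(y - 11) = 1/(-11 + y))
(2438972 + c(K(-26))) + R = (2438972 + 1/(-11 + 10)) + 1604552646076 = (2438972 + 1/(-1)) + 1604552646076 = (2438972 - 1) + 1604552646076 = 2438971 + 1604552646076 = 1604555085047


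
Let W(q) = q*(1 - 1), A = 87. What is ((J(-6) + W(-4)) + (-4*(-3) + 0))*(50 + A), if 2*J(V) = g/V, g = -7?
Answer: 20687/12 ≈ 1723.9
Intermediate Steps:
J(V) = -7/(2*V) (J(V) = (-7/V)/2 = -7/(2*V))
W(q) = 0 (W(q) = q*0 = 0)
((J(-6) + W(-4)) + (-4*(-3) + 0))*(50 + A) = ((-7/2/(-6) + 0) + (-4*(-3) + 0))*(50 + 87) = ((-7/2*(-1/6) + 0) + (12 + 0))*137 = ((7/12 + 0) + 12)*137 = (7/12 + 12)*137 = (151/12)*137 = 20687/12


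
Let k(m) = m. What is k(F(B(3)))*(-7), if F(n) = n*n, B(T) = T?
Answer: -63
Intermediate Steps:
F(n) = n²
k(F(B(3)))*(-7) = 3²*(-7) = 9*(-7) = -63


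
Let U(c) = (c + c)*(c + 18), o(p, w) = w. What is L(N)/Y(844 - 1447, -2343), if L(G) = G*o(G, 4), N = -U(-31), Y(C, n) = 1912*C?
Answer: 403/144117 ≈ 0.0027963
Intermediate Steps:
U(c) = 2*c*(18 + c) (U(c) = (2*c)*(18 + c) = 2*c*(18 + c))
N = -806 (N = -2*(-31)*(18 - 31) = -2*(-31)*(-13) = -1*806 = -806)
L(G) = 4*G (L(G) = G*4 = 4*G)
L(N)/Y(844 - 1447, -2343) = (4*(-806))/((1912*(844 - 1447))) = -3224/(1912*(-603)) = -3224/(-1152936) = -3224*(-1/1152936) = 403/144117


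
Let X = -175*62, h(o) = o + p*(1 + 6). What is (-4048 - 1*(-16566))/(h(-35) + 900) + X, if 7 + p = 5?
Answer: -9220832/851 ≈ -10835.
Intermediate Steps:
p = -2 (p = -7 + 5 = -2)
h(o) = -14 + o (h(o) = o - 2*(1 + 6) = o - 2*7 = o - 14 = -14 + o)
X = -10850
(-4048 - 1*(-16566))/(h(-35) + 900) + X = (-4048 - 1*(-16566))/((-14 - 35) + 900) - 10850 = (-4048 + 16566)/(-49 + 900) - 10850 = 12518/851 - 10850 = -9220832/851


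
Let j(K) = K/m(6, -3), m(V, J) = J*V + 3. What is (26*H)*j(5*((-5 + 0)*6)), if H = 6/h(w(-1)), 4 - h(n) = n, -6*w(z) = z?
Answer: 9360/23 ≈ 406.96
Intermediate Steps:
w(z) = -z/6
m(V, J) = 3 + J*V
h(n) = 4 - n
H = 36/23 (H = 6/(4 - (-1)*(-1)/6) = 6/(4 - 1*1/6) = 6/(4 - 1/6) = 6/(23/6) = 6*(6/23) = 36/23 ≈ 1.5652)
j(K) = -K/15 (j(K) = K/(3 - 3*6) = K/(3 - 18) = K/(-15) = K*(-1/15) = -K/15)
(26*H)*j(5*((-5 + 0)*6)) = (26*(36/23))*(-(-5 + 0)*6/3) = 936*(-(-5*6)/3)/23 = 936*(-(-30)/3)/23 = 936*(-1/15*(-150))/23 = (936/23)*10 = 9360/23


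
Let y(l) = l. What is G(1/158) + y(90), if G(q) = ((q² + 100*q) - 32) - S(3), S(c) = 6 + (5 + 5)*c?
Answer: 565009/24964 ≈ 22.633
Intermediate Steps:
S(c) = 6 + 10*c
G(q) = -68 + q² + 100*q (G(q) = ((q² + 100*q) - 32) - (6 + 10*3) = (-32 + q² + 100*q) - (6 + 30) = (-32 + q² + 100*q) - 1*36 = (-32 + q² + 100*q) - 36 = -68 + q² + 100*q)
G(1/158) + y(90) = (-68 + (1/158)² + 100/158) + 90 = (-68 + (1/158)² + 100*(1/158)) + 90 = (-68 + 1/24964 + 50/79) + 90 = -1681751/24964 + 90 = 565009/24964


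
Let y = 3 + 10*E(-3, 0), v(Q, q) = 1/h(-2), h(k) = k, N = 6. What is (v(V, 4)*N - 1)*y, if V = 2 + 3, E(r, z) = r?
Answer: 108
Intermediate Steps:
V = 5
v(Q, q) = -1/2 (v(Q, q) = 1/(-2) = -1/2)
y = -27 (y = 3 + 10*(-3) = 3 - 30 = -27)
(v(V, 4)*N - 1)*y = (-1/2*6 - 1)*(-27) = (-3 - 1)*(-27) = -4*(-27) = 108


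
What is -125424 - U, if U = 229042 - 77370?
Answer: -277096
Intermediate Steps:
U = 151672
-125424 - U = -125424 - 1*151672 = -125424 - 151672 = -277096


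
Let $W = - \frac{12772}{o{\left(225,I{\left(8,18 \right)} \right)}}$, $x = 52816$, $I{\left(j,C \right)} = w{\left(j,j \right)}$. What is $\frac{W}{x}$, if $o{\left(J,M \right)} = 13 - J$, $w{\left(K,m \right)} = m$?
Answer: $\frac{3193}{2799248} \approx 0.0011407$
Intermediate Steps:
$I{\left(j,C \right)} = j$
$W = \frac{3193}{53}$ ($W = - \frac{12772}{13 - 225} = - \frac{12772}{-212} = \left(-12772\right) \left(- \frac{1}{212}\right) = \frac{3193}{53} \approx 60.245$)
$\frac{W}{x} = \frac{3193}{53 \cdot 52816} = \frac{3193}{53} \cdot \frac{1}{52816} = \frac{3193}{2799248}$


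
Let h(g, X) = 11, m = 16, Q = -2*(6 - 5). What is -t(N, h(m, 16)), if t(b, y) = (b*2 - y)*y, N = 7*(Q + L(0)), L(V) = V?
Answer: 429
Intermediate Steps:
Q = -2 (Q = -2*1 = -2)
N = -14 (N = 7*(-2 + 0) = 7*(-2) = -14)
t(b, y) = y*(-y + 2*b) (t(b, y) = (2*b - y)*y = (-y + 2*b)*y = y*(-y + 2*b))
-t(N, h(m, 16)) = -11*(-1*11 + 2*(-14)) = -11*(-11 - 28) = -11*(-39) = -1*(-429) = 429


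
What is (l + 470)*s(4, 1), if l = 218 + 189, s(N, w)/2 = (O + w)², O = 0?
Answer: 1754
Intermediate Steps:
s(N, w) = 2*w² (s(N, w) = 2*(0 + w)² = 2*w²)
l = 407
(l + 470)*s(4, 1) = (407 + 470)*(2*1²) = 877*(2*1) = 877*2 = 1754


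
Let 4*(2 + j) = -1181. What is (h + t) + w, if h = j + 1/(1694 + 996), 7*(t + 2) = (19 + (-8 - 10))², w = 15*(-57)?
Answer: -43463661/37660 ≈ -1154.1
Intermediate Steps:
j = -1189/4 (j = -2 + (¼)*(-1181) = -2 - 1181/4 = -1189/4 ≈ -297.25)
w = -855
t = -13/7 (t = -2 + (19 + (-8 - 10))²/7 = -2 + (19 - 18)²/7 = -2 + (⅐)*1² = -2 + (⅐)*1 = -2 + ⅐ = -13/7 ≈ -1.8571)
h = -1599203/5380 (h = -1189/4 + 1/(1694 + 996) = -1189/4 + 1/2690 = -1599203/5380 ≈ -297.25)
(h + t) + w = (-1599203/5380 - 13/7) - 855 = -11264361/37660 - 855 = -43463661/37660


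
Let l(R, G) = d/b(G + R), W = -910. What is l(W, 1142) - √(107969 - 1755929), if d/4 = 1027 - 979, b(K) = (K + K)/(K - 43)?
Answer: 2268/29 - 2*I*√411990 ≈ 78.207 - 1283.7*I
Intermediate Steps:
b(K) = 2*K/(-43 + K) (b(K) = (2*K)/(-43 + K) = 2*K/(-43 + K))
d = 192 (d = 4*(1027 - 979) = 4*48 = 192)
l(R, G) = 96*(-43 + G + R)/(G + R) (l(R, G) = 192/((2*(G + R)/(-43 + (G + R)))) = 192/((2*(G + R)/(-43 + G + R))) = 192*((-43 + G + R)/(2*(G + R))) = 96*(-43 + G + R)/(G + R))
l(W, 1142) - √(107969 - 1755929) = 96*(-43 + 1142 - 910)/(1142 - 910) - √(107969 - 1755929) = 96*189/232 - √(-1647960) = 96*(1/232)*189 - 2*I*√411990 = 2268/29 - 2*I*√411990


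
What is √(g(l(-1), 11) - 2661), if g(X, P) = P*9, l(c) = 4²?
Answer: I*√2562 ≈ 50.616*I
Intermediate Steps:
l(c) = 16
g(X, P) = 9*P
√(g(l(-1), 11) - 2661) = √(9*11 - 2661) = √(99 - 2661) = √(-2562) = I*√2562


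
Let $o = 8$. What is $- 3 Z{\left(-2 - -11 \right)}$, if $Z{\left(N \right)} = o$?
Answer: $-24$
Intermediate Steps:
$Z{\left(N \right)} = 8$
$- 3 Z{\left(-2 - -11 \right)} = \left(-3\right) 8 = -24$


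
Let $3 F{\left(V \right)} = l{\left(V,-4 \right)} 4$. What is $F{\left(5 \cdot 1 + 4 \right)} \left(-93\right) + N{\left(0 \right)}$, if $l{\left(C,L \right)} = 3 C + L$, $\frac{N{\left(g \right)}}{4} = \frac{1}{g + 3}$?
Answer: $- \frac{8552}{3} \approx -2850.7$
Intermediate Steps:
$N{\left(g \right)} = \frac{4}{3 + g}$ ($N{\left(g \right)} = \frac{4}{g + 3} = \frac{4}{3 + g}$)
$l{\left(C,L \right)} = L + 3 C$
$F{\left(V \right)} = - \frac{16}{3} + 4 V$ ($F{\left(V \right)} = \frac{\left(-4 + 3 V\right) 4}{3} = \frac{-16 + 12 V}{3} = - \frac{16}{3} + 4 V$)
$F{\left(5 \cdot 1 + 4 \right)} \left(-93\right) + N{\left(0 \right)} = \left(- \frac{16}{3} + 4 \left(5 \cdot 1 + 4\right)\right) \left(-93\right) + \frac{4}{3 + 0} = \left(- \frac{16}{3} + 4 \left(5 + 4\right)\right) \left(-93\right) + \frac{4}{3} = \left(- \frac{16}{3} + 4 \cdot 9\right) \left(-93\right) + 4 \cdot \frac{1}{3} = \left(- \frac{16}{3} + 36\right) \left(-93\right) + \frac{4}{3} = \frac{92}{3} \left(-93\right) + \frac{4}{3} = -2852 + \frac{4}{3} = - \frac{8552}{3}$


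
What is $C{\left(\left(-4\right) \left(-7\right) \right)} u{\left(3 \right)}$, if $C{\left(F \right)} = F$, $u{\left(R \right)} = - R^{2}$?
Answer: $-252$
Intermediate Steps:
$C{\left(\left(-4\right) \left(-7\right) \right)} u{\left(3 \right)} = \left(-4\right) \left(-7\right) \left(- 3^{2}\right) = 28 \left(\left(-1\right) 9\right) = 28 \left(-9\right) = -252$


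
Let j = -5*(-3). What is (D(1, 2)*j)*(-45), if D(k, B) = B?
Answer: -1350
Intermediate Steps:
j = 15
(D(1, 2)*j)*(-45) = (2*15)*(-45) = 30*(-45) = -1350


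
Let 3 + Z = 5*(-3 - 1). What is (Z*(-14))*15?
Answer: 4830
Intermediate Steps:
Z = -23 (Z = -3 + 5*(-3 - 1) = -3 + 5*(-4) = -3 - 20 = -23)
(Z*(-14))*15 = -23*(-14)*15 = 322*15 = 4830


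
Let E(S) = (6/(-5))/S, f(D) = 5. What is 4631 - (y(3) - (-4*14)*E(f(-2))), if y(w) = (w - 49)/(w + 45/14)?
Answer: 10117757/2175 ≈ 4651.8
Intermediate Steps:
E(S) = -6/(5*S) (E(S) = (6*(-⅕))/S = -6/(5*S))
y(w) = (-49 + w)/(45/14 + w) (y(w) = (-49 + w)/(w + 45*(1/14)) = (-49 + w)/(w + 45/14) = (-49 + w)/(45/14 + w))
4631 - (y(3) - (-4*14)*E(f(-2))) = 4631 - (14*(-49 + 3)/(45 + 14*3) - (-4*14)*(-6/5/5)) = 4631 - (14*(-46)/(45 + 42) - (-56)*(-6/5*⅕)) = 4631 - (14*(-46)/87 - (-56)*(-6)/25) = 4631 - (14*(1/87)*(-46) - 1*336/25) = 4631 - (-644/87 - 336/25) = 4631 - 1*(-45332/2175) = 4631 + 45332/2175 = 10117757/2175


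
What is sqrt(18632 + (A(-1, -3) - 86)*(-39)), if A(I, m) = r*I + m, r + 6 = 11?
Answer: sqrt(22298) ≈ 149.33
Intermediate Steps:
r = 5 (r = -6 + 11 = 5)
A(I, m) = m + 5*I (A(I, m) = 5*I + m = m + 5*I)
sqrt(18632 + (A(-1, -3) - 86)*(-39)) = sqrt(18632 + ((-3 + 5*(-1)) - 86)*(-39)) = sqrt(18632 + ((-3 - 5) - 86)*(-39)) = sqrt(18632 + (-8 - 86)*(-39)) = sqrt(18632 - 94*(-39)) = sqrt(18632 + 3666) = sqrt(22298)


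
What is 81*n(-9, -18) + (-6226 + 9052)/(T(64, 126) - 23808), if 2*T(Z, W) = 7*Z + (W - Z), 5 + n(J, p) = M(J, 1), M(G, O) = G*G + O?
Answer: 16321915/2617 ≈ 6236.9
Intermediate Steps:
M(G, O) = O + G**2 (M(G, O) = G**2 + O = O + G**2)
n(J, p) = -4 + J**2 (n(J, p) = -5 + (1 + J**2) = -4 + J**2)
T(Z, W) = W/2 + 3*Z (T(Z, W) = (7*Z + (W - Z))/2 = (W + 6*Z)/2 = W/2 + 3*Z)
81*n(-9, -18) + (-6226 + 9052)/(T(64, 126) - 23808) = 81*(-4 + (-9)**2) + (-6226 + 9052)/(((1/2)*126 + 3*64) - 23808) = 81*(-4 + 81) + 2826/((63 + 192) - 23808) = 81*77 + 2826/(255 - 23808) = 6237 + 2826/(-23553) = 6237 + 2826*(-1/23553) = 6237 - 314/2617 = 16321915/2617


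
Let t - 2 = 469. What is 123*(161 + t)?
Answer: 77736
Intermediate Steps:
t = 471 (t = 2 + 469 = 471)
123*(161 + t) = 123*(161 + 471) = 123*632 = 77736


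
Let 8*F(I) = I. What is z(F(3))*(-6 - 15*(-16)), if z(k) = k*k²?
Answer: 3159/256 ≈ 12.340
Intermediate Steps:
F(I) = I/8
z(k) = k³
z(F(3))*(-6 - 15*(-16)) = ((⅛)*3)³*(-6 - 15*(-16)) = (3/8)³*(-6 + 240) = (27/512)*234 = 3159/256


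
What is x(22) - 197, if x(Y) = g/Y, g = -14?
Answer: -2174/11 ≈ -197.64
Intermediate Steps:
x(Y) = -14/Y
x(22) - 197 = -14/22 - 197 = -14*1/22 - 197 = -7/11 - 197 = -2174/11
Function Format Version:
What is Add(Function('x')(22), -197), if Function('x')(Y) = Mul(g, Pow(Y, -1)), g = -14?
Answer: Rational(-2174, 11) ≈ -197.64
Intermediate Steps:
Function('x')(Y) = Mul(-14, Pow(Y, -1))
Add(Function('x')(22), -197) = Add(Mul(-14, Pow(22, -1)), -197) = Add(Mul(-14, Rational(1, 22)), -197) = Add(Rational(-7, 11), -197) = Rational(-2174, 11)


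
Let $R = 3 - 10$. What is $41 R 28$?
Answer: $-8036$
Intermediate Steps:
$R = -7$ ($R = 3 - 10 = -7$)
$41 R 28 = 41 \left(-7\right) 28 = \left(-287\right) 28 = -8036$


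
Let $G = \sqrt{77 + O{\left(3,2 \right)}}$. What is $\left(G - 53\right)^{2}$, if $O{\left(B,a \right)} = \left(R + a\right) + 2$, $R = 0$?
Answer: $1936$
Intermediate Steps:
$O{\left(B,a \right)} = 2 + a$ ($O{\left(B,a \right)} = \left(0 + a\right) + 2 = a + 2 = 2 + a$)
$G = 9$ ($G = \sqrt{77 + \left(2 + 2\right)} = \sqrt{77 + 4} = \sqrt{81} = 9$)
$\left(G - 53\right)^{2} = \left(9 - 53\right)^{2} = \left(-44\right)^{2} = 1936$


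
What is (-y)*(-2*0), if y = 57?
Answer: 0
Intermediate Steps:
(-y)*(-2*0) = (-1*57)*(-2*0) = -57*0 = 0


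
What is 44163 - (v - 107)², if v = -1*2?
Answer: 32282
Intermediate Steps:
v = -2
44163 - (v - 107)² = 44163 - (-2 - 107)² = 44163 - 1*(-109)² = 44163 - 1*11881 = 44163 - 11881 = 32282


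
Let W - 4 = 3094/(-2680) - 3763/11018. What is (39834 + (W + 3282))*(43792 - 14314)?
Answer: 4691473570394013/3691030 ≈ 1.2710e+9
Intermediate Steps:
W = 18484607/7382060 (W = 4 + (3094/(-2680) - 3763/11018) = 4 + (3094*(-1/2680) - 3763*1/11018) = 4 + (-1547/1340 - 3763/11018) = 4 - 11043633/7382060 = 18484607/7382060 ≈ 2.5040)
(39834 + (W + 3282))*(43792 - 14314) = (39834 + (18484607/7382060 + 3282))*(43792 - 14314) = (39834 + 24246405527/7382060)*29478 = (318303383567/7382060)*29478 = 4691473570394013/3691030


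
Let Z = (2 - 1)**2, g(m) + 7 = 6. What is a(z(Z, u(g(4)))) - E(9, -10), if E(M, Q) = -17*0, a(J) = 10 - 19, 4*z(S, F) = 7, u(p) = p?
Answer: -9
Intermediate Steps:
g(m) = -1 (g(m) = -7 + 6 = -1)
Z = 1 (Z = 1**2 = 1)
z(S, F) = 7/4 (z(S, F) = (1/4)*7 = 7/4)
a(J) = -9
E(M, Q) = 0
a(z(Z, u(g(4)))) - E(9, -10) = -9 - 1*0 = -9 + 0 = -9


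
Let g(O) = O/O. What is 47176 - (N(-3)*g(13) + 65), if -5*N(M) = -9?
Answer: 235546/5 ≈ 47109.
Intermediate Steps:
g(O) = 1
N(M) = 9/5 (N(M) = -1/5*(-9) = 9/5)
47176 - (N(-3)*g(13) + 65) = 47176 - ((9/5)*1 + 65) = 47176 - (9/5 + 65) = 47176 - 1*334/5 = 47176 - 334/5 = 235546/5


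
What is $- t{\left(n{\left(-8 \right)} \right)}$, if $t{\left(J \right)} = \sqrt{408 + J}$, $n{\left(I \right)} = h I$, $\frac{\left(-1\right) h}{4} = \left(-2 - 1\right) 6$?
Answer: $- 2 i \sqrt{42} \approx - 12.961 i$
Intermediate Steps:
$h = 72$ ($h = - 4 \left(-2 - 1\right) 6 = - 4 \left(\left(-3\right) 6\right) = \left(-4\right) \left(-18\right) = 72$)
$n{\left(I \right)} = 72 I$
$- t{\left(n{\left(-8 \right)} \right)} = - \sqrt{408 + 72 \left(-8\right)} = - \sqrt{408 - 576} = - \sqrt{-168} = - 2 i \sqrt{42}$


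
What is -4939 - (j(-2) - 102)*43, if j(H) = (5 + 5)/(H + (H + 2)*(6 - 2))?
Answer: -338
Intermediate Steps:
j(H) = 10/(8 + 5*H) (j(H) = 10/(H + (2 + H)*4) = 10/(H + (8 + 4*H)) = 10/(8 + 5*H))
-4939 - (j(-2) - 102)*43 = -4939 - (10/(8 + 5*(-2)) - 102)*43 = -4939 - (10/(8 - 10) - 102)*43 = -4939 - (10/(-2) - 102)*43 = -4939 - (10*(-½) - 102)*43 = -4939 - (-5 - 102)*43 = -4939 - (-107)*43 = -4939 - 1*(-4601) = -4939 + 4601 = -338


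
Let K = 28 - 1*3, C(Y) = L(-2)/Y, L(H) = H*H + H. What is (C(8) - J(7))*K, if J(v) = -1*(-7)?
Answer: -675/4 ≈ -168.75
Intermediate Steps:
L(H) = H + H² (L(H) = H² + H = H + H²)
J(v) = 7
C(Y) = 2/Y (C(Y) = (-2*(1 - 2))/Y = (-2*(-1))/Y = 2/Y)
K = 25 (K = 28 - 3 = 25)
(C(8) - J(7))*K = (2/8 - 1*7)*25 = (2*(⅛) - 7)*25 = (¼ - 7)*25 = -27/4*25 = -675/4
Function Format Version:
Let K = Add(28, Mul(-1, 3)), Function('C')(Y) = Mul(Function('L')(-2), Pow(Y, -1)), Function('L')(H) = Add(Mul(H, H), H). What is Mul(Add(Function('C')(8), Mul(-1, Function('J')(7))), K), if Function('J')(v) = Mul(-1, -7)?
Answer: Rational(-675, 4) ≈ -168.75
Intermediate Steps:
Function('L')(H) = Add(H, Pow(H, 2)) (Function('L')(H) = Add(Pow(H, 2), H) = Add(H, Pow(H, 2)))
Function('J')(v) = 7
Function('C')(Y) = Mul(2, Pow(Y, -1)) (Function('C')(Y) = Mul(Mul(-2, Add(1, -2)), Pow(Y, -1)) = Mul(Mul(-2, -1), Pow(Y, -1)) = Mul(2, Pow(Y, -1)))
K = 25 (K = Add(28, -3) = 25)
Mul(Add(Function('C')(8), Mul(-1, Function('J')(7))), K) = Mul(Add(Mul(2, Pow(8, -1)), Mul(-1, 7)), 25) = Mul(Add(Mul(2, Rational(1, 8)), -7), 25) = Mul(Add(Rational(1, 4), -7), 25) = Mul(Rational(-27, 4), 25) = Rational(-675, 4)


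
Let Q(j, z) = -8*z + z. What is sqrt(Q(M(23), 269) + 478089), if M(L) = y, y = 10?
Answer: sqrt(476206) ≈ 690.08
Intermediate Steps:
M(L) = 10
Q(j, z) = -7*z
sqrt(Q(M(23), 269) + 478089) = sqrt(-7*269 + 478089) = sqrt(-1883 + 478089) = sqrt(476206)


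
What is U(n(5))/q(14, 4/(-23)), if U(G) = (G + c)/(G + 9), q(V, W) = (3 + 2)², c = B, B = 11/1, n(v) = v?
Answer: 8/175 ≈ 0.045714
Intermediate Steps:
B = 11 (B = 11*1 = 11)
c = 11
q(V, W) = 25 (q(V, W) = 5² = 25)
U(G) = (11 + G)/(9 + G) (U(G) = (G + 11)/(G + 9) = (11 + G)/(9 + G))
U(n(5))/q(14, 4/(-23)) = ((11 + 5)/(9 + 5))/25 = (16/14)*(1/25) = ((1/14)*16)*(1/25) = (8/7)*(1/25) = 8/175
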